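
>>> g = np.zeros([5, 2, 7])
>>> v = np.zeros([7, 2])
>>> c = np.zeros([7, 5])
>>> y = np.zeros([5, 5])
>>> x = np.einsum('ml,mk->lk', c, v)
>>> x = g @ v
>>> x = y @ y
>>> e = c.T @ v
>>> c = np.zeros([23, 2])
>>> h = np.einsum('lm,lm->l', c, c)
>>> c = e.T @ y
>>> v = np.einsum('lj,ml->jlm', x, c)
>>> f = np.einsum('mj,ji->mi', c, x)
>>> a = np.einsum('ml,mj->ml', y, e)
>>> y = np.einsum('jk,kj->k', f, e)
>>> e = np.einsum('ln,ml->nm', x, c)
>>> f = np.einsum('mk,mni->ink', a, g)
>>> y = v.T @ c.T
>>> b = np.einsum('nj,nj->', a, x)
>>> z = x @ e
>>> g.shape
(5, 2, 7)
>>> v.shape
(5, 5, 2)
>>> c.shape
(2, 5)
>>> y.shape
(2, 5, 2)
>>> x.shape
(5, 5)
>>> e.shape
(5, 2)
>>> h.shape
(23,)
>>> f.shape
(7, 2, 5)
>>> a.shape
(5, 5)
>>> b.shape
()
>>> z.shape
(5, 2)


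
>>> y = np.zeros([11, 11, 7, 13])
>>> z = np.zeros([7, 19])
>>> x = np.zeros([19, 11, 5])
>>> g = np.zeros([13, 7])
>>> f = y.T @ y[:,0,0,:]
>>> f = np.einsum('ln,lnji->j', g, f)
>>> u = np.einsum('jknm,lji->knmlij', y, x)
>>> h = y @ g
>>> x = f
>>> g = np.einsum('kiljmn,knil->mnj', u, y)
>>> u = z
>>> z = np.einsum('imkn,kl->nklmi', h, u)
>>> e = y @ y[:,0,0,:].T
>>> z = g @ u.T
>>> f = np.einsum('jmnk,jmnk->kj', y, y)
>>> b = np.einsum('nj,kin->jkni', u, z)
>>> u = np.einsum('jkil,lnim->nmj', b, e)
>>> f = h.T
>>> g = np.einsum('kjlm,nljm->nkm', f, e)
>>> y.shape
(11, 11, 7, 13)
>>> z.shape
(5, 11, 7)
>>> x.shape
(11,)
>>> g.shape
(11, 7, 11)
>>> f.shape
(7, 7, 11, 11)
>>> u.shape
(11, 11, 19)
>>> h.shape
(11, 11, 7, 7)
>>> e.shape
(11, 11, 7, 11)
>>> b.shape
(19, 5, 7, 11)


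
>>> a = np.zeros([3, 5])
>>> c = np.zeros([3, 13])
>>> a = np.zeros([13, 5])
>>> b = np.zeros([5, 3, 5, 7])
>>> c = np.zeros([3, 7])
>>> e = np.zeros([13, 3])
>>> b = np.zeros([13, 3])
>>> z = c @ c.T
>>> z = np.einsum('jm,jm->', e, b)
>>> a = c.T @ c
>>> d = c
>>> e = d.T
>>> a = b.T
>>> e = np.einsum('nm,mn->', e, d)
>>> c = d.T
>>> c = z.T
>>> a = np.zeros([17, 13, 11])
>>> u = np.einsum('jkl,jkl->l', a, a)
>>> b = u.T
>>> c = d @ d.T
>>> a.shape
(17, 13, 11)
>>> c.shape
(3, 3)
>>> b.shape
(11,)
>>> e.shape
()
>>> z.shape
()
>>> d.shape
(3, 7)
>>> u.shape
(11,)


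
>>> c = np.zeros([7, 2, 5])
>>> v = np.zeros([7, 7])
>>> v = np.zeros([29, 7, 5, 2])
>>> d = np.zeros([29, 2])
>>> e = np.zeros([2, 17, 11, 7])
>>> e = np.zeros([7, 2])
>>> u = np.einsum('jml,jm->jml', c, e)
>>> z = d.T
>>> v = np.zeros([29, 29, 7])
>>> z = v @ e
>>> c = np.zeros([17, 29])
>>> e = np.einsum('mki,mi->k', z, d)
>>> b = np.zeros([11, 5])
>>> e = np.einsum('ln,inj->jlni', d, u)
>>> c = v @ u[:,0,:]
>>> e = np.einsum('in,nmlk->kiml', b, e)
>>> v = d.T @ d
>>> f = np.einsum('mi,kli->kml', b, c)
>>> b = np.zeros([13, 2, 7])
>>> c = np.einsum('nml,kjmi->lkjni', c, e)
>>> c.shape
(5, 7, 11, 29, 2)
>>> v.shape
(2, 2)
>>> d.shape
(29, 2)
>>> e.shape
(7, 11, 29, 2)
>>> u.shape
(7, 2, 5)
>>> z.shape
(29, 29, 2)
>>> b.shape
(13, 2, 7)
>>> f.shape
(29, 11, 29)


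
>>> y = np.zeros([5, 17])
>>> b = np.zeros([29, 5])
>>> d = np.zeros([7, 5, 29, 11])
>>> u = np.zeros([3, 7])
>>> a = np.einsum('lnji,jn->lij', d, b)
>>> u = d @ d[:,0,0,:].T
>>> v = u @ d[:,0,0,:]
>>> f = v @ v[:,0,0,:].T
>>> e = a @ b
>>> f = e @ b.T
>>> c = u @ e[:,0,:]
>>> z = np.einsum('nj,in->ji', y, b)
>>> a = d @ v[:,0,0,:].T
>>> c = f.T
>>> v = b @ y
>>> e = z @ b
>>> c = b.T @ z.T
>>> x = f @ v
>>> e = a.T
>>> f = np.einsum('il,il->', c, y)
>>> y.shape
(5, 17)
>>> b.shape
(29, 5)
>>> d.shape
(7, 5, 29, 11)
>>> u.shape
(7, 5, 29, 7)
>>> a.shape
(7, 5, 29, 7)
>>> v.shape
(29, 17)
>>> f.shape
()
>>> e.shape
(7, 29, 5, 7)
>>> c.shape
(5, 17)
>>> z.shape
(17, 29)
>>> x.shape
(7, 11, 17)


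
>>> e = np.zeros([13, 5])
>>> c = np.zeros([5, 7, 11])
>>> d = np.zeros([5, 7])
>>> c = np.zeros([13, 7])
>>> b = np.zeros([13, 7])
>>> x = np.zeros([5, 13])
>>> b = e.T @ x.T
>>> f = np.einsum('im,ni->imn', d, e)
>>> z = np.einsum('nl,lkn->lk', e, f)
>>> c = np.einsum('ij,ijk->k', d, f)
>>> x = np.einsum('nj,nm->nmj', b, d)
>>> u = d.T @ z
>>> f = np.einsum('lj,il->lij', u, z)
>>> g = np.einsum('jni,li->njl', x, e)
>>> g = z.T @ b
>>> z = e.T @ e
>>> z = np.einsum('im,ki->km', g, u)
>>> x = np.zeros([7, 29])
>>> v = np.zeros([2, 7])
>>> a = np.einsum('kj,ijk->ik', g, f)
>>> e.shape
(13, 5)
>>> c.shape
(13,)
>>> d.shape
(5, 7)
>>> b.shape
(5, 5)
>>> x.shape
(7, 29)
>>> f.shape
(7, 5, 7)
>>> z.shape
(7, 5)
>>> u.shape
(7, 7)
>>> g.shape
(7, 5)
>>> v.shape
(2, 7)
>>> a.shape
(7, 7)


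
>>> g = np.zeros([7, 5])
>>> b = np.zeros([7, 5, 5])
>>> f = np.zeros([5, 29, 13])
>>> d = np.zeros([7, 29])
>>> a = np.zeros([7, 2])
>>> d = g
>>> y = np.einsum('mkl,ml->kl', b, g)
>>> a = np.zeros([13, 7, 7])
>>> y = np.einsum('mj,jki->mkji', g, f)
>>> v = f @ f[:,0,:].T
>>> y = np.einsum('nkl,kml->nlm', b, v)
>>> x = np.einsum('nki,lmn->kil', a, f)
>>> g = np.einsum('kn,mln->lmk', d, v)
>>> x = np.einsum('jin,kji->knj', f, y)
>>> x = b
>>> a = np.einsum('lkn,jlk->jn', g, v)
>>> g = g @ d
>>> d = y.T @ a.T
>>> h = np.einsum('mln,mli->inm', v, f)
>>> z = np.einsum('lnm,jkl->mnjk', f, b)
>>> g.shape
(29, 5, 5)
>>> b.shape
(7, 5, 5)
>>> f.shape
(5, 29, 13)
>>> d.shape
(29, 5, 5)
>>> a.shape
(5, 7)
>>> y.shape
(7, 5, 29)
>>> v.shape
(5, 29, 5)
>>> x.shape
(7, 5, 5)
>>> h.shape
(13, 5, 5)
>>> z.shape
(13, 29, 7, 5)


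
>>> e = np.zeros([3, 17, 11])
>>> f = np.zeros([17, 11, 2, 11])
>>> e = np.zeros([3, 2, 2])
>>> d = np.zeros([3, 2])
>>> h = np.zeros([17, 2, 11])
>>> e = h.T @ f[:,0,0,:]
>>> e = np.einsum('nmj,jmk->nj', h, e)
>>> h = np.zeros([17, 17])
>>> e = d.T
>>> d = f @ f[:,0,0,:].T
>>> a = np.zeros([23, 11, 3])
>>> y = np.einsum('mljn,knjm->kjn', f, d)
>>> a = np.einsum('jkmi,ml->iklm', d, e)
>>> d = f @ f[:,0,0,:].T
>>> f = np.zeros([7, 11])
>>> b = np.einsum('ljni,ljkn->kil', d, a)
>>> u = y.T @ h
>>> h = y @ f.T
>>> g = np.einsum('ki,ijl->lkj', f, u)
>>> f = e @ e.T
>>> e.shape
(2, 3)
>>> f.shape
(2, 2)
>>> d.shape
(17, 11, 2, 17)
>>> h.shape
(17, 2, 7)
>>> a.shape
(17, 11, 3, 2)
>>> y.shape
(17, 2, 11)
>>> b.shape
(3, 17, 17)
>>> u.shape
(11, 2, 17)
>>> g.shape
(17, 7, 2)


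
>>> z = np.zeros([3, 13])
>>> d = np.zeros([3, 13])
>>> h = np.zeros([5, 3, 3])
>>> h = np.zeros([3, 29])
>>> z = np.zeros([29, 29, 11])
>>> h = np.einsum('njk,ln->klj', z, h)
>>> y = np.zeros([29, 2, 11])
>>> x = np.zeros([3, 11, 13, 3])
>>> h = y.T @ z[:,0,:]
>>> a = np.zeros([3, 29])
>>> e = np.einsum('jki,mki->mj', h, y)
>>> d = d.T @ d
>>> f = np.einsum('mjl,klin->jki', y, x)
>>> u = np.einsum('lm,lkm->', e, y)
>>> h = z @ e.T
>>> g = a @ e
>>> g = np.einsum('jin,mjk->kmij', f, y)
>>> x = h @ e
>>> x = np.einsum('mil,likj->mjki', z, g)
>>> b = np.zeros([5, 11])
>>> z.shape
(29, 29, 11)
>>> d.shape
(13, 13)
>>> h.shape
(29, 29, 29)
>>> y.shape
(29, 2, 11)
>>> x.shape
(29, 2, 3, 29)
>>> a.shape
(3, 29)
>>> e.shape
(29, 11)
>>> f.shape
(2, 3, 13)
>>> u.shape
()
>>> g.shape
(11, 29, 3, 2)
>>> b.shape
(5, 11)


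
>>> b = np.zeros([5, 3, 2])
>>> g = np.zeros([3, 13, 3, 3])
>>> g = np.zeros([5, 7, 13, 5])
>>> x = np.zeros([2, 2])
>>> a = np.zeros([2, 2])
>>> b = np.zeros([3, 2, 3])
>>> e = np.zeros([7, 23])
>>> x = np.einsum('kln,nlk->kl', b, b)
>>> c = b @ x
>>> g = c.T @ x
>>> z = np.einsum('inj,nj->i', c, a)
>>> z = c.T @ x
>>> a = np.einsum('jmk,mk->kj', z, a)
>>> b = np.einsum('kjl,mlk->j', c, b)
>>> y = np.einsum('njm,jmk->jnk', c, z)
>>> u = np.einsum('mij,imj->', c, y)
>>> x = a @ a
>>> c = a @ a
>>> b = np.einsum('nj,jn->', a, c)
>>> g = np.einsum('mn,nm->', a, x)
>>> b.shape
()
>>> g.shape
()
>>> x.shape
(2, 2)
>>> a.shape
(2, 2)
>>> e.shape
(7, 23)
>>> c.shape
(2, 2)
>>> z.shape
(2, 2, 2)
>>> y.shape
(2, 3, 2)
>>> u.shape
()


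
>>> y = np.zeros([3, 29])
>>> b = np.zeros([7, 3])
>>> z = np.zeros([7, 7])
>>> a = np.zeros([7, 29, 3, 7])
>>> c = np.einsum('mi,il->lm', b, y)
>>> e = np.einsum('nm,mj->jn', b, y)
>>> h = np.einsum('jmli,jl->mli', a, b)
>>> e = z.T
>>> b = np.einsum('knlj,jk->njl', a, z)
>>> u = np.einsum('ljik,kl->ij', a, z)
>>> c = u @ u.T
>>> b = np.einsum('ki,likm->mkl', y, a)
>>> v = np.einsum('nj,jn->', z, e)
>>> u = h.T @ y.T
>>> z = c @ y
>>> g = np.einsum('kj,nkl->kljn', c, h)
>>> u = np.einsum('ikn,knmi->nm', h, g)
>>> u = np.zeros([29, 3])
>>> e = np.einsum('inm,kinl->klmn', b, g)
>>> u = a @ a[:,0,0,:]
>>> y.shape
(3, 29)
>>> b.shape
(7, 3, 7)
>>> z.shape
(3, 29)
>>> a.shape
(7, 29, 3, 7)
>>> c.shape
(3, 3)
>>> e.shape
(3, 29, 7, 3)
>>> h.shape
(29, 3, 7)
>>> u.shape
(7, 29, 3, 7)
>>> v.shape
()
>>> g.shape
(3, 7, 3, 29)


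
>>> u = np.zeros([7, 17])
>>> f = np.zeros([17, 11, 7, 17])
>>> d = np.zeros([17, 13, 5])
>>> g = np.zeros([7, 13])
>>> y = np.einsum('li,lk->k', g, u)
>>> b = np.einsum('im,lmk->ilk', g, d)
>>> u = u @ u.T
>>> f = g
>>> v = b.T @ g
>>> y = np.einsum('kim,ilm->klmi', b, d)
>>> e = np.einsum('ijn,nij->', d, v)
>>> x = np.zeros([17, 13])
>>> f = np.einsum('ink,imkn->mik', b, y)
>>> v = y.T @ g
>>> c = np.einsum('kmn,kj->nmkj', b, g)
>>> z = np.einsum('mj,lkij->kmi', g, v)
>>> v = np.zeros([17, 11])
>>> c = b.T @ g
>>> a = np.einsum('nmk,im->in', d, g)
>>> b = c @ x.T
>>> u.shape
(7, 7)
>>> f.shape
(13, 7, 5)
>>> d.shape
(17, 13, 5)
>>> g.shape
(7, 13)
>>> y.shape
(7, 13, 5, 17)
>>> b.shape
(5, 17, 17)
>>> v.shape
(17, 11)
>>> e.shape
()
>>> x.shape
(17, 13)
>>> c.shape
(5, 17, 13)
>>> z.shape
(5, 7, 13)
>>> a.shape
(7, 17)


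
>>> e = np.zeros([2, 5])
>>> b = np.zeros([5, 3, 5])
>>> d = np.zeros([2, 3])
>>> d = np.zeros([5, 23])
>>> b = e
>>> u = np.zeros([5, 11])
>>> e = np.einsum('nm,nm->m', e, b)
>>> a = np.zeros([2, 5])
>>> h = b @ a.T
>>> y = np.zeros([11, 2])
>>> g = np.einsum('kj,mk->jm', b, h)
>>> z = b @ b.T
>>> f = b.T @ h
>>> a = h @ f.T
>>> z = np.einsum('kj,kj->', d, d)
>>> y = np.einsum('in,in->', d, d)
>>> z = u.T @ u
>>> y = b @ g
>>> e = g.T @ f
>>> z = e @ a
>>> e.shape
(2, 2)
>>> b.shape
(2, 5)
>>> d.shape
(5, 23)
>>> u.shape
(5, 11)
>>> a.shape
(2, 5)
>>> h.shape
(2, 2)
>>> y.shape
(2, 2)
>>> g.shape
(5, 2)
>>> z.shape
(2, 5)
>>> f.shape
(5, 2)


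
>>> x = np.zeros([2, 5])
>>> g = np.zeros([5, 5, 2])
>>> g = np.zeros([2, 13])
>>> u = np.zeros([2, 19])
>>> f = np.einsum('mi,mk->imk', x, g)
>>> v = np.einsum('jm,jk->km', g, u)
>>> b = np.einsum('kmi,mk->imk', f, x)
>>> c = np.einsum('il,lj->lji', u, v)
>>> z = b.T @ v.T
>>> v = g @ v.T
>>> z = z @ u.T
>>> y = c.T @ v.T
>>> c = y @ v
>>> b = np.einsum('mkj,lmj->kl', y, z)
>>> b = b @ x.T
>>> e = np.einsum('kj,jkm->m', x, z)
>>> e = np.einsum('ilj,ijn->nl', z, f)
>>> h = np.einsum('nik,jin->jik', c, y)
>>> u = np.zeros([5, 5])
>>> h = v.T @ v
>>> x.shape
(2, 5)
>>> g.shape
(2, 13)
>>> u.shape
(5, 5)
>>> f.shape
(5, 2, 13)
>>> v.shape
(2, 19)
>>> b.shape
(13, 2)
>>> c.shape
(2, 13, 19)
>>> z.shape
(5, 2, 2)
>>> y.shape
(2, 13, 2)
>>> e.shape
(13, 2)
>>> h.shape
(19, 19)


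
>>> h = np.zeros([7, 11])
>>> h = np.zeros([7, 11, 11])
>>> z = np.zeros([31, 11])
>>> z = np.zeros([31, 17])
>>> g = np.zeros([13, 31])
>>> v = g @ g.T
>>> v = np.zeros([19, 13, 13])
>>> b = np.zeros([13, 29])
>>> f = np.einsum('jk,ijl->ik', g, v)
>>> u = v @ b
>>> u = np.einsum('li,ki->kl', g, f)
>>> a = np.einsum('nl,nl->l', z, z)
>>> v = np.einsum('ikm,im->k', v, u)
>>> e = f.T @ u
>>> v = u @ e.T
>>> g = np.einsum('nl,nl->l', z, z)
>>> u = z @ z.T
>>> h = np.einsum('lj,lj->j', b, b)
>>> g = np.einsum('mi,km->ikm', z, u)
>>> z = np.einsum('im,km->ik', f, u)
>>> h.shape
(29,)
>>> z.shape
(19, 31)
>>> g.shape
(17, 31, 31)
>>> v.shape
(19, 31)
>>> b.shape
(13, 29)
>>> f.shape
(19, 31)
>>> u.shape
(31, 31)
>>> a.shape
(17,)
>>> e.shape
(31, 13)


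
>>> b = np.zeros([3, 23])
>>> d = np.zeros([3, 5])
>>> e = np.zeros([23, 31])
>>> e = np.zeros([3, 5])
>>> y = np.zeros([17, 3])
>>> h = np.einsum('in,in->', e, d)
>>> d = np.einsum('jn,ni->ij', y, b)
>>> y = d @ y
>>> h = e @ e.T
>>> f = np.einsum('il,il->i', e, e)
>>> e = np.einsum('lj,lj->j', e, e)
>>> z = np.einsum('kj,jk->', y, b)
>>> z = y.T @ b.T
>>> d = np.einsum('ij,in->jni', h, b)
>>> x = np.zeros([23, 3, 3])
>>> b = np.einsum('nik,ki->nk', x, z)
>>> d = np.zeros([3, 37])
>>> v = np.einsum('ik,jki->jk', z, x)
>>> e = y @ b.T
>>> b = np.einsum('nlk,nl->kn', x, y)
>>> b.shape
(3, 23)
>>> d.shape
(3, 37)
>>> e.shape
(23, 23)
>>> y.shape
(23, 3)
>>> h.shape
(3, 3)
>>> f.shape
(3,)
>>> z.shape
(3, 3)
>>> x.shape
(23, 3, 3)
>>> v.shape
(23, 3)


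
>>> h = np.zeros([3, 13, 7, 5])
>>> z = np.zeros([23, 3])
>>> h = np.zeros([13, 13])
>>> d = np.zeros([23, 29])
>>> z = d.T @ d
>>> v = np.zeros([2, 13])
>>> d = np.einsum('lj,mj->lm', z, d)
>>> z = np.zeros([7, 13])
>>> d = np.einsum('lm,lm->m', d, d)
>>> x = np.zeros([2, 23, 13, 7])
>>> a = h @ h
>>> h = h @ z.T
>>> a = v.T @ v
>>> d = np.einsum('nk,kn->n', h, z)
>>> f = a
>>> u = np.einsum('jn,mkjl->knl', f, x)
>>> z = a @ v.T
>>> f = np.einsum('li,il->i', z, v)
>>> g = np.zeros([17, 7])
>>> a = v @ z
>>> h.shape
(13, 7)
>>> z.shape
(13, 2)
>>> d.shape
(13,)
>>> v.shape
(2, 13)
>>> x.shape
(2, 23, 13, 7)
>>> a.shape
(2, 2)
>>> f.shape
(2,)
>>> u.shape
(23, 13, 7)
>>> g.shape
(17, 7)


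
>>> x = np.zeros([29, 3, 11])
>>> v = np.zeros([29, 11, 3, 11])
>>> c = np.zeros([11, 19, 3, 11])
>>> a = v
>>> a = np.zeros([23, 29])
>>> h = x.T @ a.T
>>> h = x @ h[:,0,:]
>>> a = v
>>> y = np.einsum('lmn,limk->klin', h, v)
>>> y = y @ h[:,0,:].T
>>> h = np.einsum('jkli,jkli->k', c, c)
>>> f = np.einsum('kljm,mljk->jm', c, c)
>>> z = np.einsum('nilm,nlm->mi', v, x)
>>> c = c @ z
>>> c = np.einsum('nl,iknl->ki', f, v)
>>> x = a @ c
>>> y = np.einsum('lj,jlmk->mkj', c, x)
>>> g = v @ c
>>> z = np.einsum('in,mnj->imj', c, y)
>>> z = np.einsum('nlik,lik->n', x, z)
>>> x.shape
(29, 11, 3, 29)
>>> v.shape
(29, 11, 3, 11)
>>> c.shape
(11, 29)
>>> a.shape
(29, 11, 3, 11)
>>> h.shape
(19,)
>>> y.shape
(3, 29, 29)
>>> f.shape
(3, 11)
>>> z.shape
(29,)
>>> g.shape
(29, 11, 3, 29)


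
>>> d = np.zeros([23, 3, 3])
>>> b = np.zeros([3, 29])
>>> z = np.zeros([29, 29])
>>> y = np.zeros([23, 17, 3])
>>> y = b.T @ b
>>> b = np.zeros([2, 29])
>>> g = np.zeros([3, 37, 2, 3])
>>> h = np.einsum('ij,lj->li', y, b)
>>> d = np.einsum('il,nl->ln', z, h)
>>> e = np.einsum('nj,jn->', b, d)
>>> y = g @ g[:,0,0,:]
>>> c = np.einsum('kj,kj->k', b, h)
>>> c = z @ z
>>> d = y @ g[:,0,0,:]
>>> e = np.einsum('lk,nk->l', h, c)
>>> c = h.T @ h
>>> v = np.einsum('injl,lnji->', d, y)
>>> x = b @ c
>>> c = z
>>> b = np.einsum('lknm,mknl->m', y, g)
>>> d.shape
(3, 37, 2, 3)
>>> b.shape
(3,)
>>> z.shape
(29, 29)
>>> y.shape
(3, 37, 2, 3)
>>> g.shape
(3, 37, 2, 3)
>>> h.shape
(2, 29)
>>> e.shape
(2,)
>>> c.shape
(29, 29)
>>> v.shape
()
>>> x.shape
(2, 29)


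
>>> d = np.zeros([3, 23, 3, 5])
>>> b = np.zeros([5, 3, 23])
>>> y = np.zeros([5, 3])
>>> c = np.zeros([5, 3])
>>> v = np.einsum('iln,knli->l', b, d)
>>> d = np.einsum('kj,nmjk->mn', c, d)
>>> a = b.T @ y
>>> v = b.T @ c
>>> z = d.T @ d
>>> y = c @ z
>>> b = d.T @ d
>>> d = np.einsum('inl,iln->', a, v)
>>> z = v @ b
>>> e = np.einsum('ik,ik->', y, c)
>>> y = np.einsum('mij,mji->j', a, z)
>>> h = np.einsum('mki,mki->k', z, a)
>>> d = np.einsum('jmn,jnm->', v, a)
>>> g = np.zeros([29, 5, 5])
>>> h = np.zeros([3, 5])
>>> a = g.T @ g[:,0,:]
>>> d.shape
()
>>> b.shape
(3, 3)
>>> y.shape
(3,)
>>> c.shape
(5, 3)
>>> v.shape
(23, 3, 3)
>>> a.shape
(5, 5, 5)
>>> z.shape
(23, 3, 3)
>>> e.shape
()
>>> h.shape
(3, 5)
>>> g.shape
(29, 5, 5)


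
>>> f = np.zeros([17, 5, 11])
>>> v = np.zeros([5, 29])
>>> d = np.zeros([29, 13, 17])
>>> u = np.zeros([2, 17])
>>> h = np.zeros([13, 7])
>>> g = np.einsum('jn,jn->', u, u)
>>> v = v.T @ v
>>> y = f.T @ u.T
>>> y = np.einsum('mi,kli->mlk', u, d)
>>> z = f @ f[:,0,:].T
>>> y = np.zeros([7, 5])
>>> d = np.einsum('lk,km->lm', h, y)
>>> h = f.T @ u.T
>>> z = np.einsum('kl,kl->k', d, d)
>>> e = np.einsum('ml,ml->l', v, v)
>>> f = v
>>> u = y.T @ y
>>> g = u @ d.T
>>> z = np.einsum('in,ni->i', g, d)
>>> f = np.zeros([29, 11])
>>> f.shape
(29, 11)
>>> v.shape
(29, 29)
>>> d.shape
(13, 5)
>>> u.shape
(5, 5)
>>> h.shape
(11, 5, 2)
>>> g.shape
(5, 13)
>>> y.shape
(7, 5)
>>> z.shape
(5,)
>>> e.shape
(29,)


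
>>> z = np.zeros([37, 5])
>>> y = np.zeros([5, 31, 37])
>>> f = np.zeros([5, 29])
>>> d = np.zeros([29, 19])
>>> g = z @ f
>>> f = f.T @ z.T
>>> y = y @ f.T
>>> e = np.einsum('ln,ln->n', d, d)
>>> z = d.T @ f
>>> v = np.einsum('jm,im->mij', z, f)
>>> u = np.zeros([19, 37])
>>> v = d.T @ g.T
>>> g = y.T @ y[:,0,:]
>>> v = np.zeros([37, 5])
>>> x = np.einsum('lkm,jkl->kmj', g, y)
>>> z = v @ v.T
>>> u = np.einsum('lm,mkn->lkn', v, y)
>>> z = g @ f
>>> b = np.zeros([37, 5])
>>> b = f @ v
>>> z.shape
(29, 31, 37)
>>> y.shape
(5, 31, 29)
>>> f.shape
(29, 37)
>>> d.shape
(29, 19)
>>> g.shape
(29, 31, 29)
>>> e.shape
(19,)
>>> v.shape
(37, 5)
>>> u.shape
(37, 31, 29)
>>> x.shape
(31, 29, 5)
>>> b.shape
(29, 5)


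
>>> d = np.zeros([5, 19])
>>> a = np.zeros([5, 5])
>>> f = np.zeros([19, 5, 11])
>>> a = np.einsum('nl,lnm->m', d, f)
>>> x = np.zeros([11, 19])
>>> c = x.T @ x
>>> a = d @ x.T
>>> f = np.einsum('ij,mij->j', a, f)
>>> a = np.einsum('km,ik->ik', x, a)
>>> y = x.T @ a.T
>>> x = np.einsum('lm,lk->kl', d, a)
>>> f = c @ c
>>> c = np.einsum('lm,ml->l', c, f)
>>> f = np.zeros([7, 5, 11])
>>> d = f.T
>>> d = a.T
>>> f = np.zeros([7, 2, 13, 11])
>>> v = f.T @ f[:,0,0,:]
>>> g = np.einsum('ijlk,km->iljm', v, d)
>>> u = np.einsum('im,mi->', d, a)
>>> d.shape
(11, 5)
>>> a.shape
(5, 11)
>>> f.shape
(7, 2, 13, 11)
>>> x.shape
(11, 5)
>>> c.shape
(19,)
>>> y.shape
(19, 5)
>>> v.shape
(11, 13, 2, 11)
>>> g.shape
(11, 2, 13, 5)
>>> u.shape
()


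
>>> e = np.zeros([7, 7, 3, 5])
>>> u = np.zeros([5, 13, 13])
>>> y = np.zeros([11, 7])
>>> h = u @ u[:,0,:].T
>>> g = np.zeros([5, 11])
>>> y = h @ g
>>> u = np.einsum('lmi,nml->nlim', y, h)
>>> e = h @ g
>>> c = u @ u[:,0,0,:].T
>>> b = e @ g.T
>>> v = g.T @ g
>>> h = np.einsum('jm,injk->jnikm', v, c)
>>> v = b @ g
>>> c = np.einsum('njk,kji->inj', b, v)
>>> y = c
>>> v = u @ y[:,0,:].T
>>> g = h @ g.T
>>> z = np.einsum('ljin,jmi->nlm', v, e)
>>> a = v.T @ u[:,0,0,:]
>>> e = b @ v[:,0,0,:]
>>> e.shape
(5, 13, 11)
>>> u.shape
(5, 5, 11, 13)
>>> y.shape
(11, 5, 13)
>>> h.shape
(11, 5, 5, 5, 11)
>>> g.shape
(11, 5, 5, 5, 5)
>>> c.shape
(11, 5, 13)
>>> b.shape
(5, 13, 5)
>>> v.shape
(5, 5, 11, 11)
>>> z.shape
(11, 5, 13)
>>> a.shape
(11, 11, 5, 13)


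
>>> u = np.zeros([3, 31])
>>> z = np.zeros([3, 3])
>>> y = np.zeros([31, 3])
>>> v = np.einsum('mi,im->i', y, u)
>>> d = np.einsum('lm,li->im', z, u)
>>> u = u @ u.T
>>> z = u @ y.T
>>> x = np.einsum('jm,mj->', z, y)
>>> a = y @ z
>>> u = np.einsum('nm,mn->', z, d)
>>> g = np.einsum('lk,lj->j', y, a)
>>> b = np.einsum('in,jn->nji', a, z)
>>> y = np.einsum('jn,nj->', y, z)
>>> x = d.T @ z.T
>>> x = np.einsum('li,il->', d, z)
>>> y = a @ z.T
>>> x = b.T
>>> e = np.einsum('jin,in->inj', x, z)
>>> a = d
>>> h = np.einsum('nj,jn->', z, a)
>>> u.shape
()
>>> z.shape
(3, 31)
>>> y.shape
(31, 3)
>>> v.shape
(3,)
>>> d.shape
(31, 3)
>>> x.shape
(31, 3, 31)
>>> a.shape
(31, 3)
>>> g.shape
(31,)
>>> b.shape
(31, 3, 31)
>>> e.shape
(3, 31, 31)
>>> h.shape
()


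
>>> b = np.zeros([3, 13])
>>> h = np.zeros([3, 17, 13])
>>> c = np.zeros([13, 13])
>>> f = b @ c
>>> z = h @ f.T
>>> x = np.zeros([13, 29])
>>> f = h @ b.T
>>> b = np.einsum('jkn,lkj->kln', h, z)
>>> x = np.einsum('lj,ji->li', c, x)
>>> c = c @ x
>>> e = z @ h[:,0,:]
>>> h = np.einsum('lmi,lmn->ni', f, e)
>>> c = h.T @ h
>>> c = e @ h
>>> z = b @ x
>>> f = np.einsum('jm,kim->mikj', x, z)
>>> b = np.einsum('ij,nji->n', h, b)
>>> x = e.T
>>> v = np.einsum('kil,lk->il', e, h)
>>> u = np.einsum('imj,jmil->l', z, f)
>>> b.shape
(17,)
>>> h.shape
(13, 3)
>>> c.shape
(3, 17, 3)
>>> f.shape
(29, 3, 17, 13)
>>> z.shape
(17, 3, 29)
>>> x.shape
(13, 17, 3)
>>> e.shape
(3, 17, 13)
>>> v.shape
(17, 13)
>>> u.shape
(13,)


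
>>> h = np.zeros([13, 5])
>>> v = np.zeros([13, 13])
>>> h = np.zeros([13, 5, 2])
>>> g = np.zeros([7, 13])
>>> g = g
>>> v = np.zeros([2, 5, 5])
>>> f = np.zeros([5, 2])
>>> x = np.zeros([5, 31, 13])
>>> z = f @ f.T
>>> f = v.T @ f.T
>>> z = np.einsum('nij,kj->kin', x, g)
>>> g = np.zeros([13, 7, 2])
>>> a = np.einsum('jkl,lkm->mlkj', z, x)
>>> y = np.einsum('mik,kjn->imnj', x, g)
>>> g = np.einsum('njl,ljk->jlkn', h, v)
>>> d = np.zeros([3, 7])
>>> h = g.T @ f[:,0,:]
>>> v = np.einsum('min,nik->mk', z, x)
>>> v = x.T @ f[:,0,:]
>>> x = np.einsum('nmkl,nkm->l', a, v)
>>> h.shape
(13, 5, 2, 5)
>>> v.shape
(13, 31, 5)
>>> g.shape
(5, 2, 5, 13)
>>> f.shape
(5, 5, 5)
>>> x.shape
(7,)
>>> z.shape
(7, 31, 5)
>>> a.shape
(13, 5, 31, 7)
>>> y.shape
(31, 5, 2, 7)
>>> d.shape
(3, 7)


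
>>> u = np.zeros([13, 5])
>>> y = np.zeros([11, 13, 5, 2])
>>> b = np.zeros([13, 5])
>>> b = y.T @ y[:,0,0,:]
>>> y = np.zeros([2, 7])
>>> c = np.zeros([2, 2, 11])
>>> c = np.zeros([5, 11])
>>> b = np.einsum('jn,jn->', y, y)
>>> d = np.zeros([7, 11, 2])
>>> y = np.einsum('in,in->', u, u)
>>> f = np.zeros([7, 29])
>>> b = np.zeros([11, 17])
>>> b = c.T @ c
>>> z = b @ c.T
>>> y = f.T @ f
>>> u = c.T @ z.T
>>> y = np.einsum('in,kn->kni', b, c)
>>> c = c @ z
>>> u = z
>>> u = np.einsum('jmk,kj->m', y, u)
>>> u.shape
(11,)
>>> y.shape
(5, 11, 11)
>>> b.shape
(11, 11)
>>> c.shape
(5, 5)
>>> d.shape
(7, 11, 2)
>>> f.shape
(7, 29)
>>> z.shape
(11, 5)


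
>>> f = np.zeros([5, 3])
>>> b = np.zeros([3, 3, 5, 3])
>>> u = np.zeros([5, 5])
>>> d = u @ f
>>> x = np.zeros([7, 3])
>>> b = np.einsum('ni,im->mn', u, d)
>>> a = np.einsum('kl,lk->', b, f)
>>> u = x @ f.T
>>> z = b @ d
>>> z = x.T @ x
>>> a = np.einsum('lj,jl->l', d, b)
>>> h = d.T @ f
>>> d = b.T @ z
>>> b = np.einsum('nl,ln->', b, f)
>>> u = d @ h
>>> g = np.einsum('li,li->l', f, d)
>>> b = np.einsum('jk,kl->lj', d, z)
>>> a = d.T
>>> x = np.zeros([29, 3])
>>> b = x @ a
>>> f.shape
(5, 3)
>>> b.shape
(29, 5)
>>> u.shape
(5, 3)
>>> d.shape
(5, 3)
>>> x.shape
(29, 3)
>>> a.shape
(3, 5)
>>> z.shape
(3, 3)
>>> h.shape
(3, 3)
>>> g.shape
(5,)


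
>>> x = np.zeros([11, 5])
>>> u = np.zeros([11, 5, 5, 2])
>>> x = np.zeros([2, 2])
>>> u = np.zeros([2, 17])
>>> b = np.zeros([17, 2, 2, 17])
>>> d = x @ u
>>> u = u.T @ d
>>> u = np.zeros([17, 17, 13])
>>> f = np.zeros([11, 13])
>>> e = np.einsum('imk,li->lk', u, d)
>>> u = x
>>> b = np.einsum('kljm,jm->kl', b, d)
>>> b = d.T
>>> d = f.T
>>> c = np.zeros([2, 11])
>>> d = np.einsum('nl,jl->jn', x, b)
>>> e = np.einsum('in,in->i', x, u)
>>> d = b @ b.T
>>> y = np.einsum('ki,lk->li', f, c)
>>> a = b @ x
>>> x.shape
(2, 2)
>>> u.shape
(2, 2)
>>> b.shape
(17, 2)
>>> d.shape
(17, 17)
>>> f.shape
(11, 13)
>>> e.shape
(2,)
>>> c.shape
(2, 11)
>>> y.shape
(2, 13)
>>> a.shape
(17, 2)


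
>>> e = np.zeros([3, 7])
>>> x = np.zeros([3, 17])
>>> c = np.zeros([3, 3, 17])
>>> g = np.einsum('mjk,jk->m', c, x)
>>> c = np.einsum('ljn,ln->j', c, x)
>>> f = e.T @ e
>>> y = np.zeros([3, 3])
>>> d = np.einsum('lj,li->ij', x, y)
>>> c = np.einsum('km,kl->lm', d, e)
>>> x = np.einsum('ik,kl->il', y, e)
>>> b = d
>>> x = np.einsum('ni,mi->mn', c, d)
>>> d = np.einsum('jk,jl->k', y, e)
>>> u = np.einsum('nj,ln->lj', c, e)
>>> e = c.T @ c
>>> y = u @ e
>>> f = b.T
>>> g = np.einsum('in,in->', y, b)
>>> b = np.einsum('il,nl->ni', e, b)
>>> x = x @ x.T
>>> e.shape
(17, 17)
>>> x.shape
(3, 3)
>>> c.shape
(7, 17)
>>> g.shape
()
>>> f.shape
(17, 3)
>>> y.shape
(3, 17)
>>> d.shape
(3,)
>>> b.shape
(3, 17)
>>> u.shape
(3, 17)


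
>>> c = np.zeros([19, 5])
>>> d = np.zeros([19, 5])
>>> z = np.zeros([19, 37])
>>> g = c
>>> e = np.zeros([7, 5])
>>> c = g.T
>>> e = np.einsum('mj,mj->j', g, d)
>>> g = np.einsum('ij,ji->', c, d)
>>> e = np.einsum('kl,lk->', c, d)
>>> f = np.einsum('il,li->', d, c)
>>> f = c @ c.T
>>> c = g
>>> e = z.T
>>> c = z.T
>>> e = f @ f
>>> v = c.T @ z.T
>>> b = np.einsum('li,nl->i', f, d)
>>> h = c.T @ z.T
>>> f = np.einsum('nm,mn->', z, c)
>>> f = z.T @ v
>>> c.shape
(37, 19)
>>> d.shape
(19, 5)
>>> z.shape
(19, 37)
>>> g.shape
()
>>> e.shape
(5, 5)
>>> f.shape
(37, 19)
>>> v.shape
(19, 19)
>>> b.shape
(5,)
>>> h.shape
(19, 19)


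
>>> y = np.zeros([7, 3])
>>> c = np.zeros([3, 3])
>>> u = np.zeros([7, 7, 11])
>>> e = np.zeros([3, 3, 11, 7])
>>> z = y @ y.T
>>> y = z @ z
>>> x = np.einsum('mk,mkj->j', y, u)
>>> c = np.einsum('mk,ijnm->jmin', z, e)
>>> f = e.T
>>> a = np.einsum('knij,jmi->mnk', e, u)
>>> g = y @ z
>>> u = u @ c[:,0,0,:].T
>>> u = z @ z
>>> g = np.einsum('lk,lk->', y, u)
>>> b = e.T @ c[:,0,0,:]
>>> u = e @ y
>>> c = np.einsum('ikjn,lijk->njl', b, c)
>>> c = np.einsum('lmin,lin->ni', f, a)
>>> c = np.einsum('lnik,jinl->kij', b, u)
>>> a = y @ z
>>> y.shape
(7, 7)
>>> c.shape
(11, 3, 3)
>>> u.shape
(3, 3, 11, 7)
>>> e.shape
(3, 3, 11, 7)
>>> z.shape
(7, 7)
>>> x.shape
(11,)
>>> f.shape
(7, 11, 3, 3)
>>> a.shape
(7, 7)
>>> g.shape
()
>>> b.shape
(7, 11, 3, 11)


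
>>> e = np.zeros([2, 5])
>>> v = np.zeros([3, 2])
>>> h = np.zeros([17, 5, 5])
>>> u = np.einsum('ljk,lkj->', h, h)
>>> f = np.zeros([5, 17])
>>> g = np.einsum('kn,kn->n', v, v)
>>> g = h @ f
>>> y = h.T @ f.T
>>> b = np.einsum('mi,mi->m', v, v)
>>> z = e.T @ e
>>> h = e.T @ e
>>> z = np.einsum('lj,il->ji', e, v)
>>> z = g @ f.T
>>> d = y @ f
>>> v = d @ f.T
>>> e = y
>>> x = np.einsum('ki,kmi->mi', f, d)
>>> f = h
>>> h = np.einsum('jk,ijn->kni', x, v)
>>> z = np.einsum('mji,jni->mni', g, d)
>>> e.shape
(5, 5, 5)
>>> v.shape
(5, 5, 5)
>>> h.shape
(17, 5, 5)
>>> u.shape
()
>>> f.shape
(5, 5)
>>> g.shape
(17, 5, 17)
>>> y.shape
(5, 5, 5)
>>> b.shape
(3,)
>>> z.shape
(17, 5, 17)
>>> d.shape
(5, 5, 17)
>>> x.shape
(5, 17)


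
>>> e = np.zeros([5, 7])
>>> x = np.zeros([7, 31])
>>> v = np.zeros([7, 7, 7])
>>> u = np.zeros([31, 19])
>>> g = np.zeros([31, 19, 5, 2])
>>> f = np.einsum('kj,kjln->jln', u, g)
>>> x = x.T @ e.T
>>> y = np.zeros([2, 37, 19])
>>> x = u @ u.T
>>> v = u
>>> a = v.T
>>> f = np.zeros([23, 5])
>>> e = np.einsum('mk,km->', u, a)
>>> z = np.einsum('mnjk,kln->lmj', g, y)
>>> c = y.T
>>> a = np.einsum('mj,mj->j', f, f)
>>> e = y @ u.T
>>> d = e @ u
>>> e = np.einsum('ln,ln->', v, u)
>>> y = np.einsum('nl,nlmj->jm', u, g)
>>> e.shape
()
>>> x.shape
(31, 31)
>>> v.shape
(31, 19)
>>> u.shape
(31, 19)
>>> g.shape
(31, 19, 5, 2)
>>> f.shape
(23, 5)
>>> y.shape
(2, 5)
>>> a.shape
(5,)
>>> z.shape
(37, 31, 5)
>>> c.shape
(19, 37, 2)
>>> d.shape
(2, 37, 19)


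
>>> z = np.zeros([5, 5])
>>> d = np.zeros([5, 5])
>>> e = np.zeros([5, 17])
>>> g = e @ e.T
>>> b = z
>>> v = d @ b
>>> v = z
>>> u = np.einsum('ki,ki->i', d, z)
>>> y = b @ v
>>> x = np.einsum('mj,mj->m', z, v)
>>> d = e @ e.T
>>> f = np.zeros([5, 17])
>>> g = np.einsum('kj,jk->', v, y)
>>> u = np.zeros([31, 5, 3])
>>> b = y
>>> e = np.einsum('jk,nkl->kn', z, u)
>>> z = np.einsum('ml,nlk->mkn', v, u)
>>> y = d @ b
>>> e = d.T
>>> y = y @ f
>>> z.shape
(5, 3, 31)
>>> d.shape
(5, 5)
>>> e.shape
(5, 5)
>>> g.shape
()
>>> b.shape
(5, 5)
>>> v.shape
(5, 5)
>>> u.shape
(31, 5, 3)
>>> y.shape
(5, 17)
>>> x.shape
(5,)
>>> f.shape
(5, 17)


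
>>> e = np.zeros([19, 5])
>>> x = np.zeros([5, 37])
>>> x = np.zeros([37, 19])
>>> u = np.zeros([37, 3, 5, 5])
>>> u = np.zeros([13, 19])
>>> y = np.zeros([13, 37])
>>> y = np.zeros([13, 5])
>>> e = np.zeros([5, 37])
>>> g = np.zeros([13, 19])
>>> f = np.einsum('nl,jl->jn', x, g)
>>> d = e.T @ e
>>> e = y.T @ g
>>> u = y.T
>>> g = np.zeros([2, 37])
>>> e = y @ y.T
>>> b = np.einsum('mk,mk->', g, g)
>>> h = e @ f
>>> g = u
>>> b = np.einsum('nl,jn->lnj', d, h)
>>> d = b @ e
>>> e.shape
(13, 13)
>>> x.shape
(37, 19)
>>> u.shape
(5, 13)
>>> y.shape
(13, 5)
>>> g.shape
(5, 13)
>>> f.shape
(13, 37)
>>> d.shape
(37, 37, 13)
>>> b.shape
(37, 37, 13)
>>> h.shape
(13, 37)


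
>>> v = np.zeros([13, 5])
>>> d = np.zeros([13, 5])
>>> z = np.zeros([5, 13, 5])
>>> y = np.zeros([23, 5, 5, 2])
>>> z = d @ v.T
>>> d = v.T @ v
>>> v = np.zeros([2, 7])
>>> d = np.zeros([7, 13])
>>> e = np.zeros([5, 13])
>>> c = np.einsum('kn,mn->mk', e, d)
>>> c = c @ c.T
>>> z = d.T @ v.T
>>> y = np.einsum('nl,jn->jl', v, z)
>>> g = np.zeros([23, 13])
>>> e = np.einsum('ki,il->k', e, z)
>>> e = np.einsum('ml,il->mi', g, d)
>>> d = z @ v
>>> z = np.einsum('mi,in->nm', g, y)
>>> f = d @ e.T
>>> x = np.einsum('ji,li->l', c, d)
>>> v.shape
(2, 7)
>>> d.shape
(13, 7)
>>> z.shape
(7, 23)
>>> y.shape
(13, 7)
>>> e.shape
(23, 7)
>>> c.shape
(7, 7)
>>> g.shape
(23, 13)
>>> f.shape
(13, 23)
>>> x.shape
(13,)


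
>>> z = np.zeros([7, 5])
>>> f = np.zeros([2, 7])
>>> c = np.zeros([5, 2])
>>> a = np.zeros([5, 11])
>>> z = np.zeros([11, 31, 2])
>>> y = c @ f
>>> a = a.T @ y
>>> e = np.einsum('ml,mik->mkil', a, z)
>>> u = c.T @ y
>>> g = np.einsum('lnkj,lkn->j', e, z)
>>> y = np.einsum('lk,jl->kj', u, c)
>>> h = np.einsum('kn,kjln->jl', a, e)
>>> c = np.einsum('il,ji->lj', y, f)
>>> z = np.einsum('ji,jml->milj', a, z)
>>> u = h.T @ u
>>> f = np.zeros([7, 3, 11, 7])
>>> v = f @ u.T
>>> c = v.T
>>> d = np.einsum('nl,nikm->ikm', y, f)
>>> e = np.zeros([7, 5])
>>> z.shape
(31, 7, 2, 11)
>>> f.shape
(7, 3, 11, 7)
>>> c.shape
(31, 11, 3, 7)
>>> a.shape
(11, 7)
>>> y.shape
(7, 5)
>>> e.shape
(7, 5)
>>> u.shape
(31, 7)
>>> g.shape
(7,)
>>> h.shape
(2, 31)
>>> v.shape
(7, 3, 11, 31)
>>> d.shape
(3, 11, 7)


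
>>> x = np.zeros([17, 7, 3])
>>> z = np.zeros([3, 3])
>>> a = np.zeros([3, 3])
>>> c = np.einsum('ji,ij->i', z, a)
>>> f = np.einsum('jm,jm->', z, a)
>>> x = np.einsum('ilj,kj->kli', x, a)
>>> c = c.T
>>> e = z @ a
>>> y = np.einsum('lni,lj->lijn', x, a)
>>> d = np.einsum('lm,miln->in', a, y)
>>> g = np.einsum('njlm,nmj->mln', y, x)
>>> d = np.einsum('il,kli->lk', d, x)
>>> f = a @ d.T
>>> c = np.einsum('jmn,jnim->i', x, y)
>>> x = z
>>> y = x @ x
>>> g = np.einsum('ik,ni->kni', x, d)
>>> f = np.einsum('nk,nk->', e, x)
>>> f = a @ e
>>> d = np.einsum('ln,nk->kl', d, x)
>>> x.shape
(3, 3)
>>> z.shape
(3, 3)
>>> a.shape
(3, 3)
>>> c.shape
(3,)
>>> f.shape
(3, 3)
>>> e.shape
(3, 3)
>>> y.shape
(3, 3)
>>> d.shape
(3, 7)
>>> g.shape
(3, 7, 3)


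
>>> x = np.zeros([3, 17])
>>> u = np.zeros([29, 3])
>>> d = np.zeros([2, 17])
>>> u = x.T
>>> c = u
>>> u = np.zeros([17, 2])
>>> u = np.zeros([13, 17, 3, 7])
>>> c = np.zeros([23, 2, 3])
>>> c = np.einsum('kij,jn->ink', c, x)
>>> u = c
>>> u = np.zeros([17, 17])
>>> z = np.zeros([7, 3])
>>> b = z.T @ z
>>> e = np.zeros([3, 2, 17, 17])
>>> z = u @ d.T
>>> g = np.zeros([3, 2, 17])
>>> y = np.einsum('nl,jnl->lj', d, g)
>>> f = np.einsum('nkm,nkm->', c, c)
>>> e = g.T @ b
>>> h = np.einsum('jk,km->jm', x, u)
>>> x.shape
(3, 17)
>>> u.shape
(17, 17)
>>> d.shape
(2, 17)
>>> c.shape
(2, 17, 23)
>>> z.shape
(17, 2)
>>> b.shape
(3, 3)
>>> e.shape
(17, 2, 3)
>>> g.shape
(3, 2, 17)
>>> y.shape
(17, 3)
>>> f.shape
()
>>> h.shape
(3, 17)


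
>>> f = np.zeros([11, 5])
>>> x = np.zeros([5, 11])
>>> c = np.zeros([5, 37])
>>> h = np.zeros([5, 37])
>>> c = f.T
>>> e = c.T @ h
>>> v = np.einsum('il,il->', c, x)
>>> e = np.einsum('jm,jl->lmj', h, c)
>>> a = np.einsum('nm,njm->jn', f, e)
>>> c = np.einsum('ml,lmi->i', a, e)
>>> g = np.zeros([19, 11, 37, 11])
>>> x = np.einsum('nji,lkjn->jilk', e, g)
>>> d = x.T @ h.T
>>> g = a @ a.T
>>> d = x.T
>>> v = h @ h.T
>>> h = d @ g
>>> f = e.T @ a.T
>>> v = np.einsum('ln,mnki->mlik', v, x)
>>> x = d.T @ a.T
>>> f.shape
(5, 37, 37)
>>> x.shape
(37, 5, 19, 37)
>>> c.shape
(5,)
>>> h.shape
(11, 19, 5, 37)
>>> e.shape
(11, 37, 5)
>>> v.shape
(37, 5, 11, 19)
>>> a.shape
(37, 11)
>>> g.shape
(37, 37)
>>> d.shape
(11, 19, 5, 37)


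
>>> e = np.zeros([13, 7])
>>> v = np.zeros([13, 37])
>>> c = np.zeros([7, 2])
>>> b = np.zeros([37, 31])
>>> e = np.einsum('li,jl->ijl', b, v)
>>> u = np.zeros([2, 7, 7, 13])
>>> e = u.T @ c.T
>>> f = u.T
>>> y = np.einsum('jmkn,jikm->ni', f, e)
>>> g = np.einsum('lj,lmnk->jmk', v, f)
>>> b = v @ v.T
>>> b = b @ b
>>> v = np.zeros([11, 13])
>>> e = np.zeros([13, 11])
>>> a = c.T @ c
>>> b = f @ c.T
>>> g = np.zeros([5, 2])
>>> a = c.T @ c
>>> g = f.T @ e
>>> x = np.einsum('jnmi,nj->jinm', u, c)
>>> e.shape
(13, 11)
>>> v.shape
(11, 13)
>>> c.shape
(7, 2)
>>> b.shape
(13, 7, 7, 7)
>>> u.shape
(2, 7, 7, 13)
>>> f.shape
(13, 7, 7, 2)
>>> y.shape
(2, 7)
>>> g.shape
(2, 7, 7, 11)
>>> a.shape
(2, 2)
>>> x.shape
(2, 13, 7, 7)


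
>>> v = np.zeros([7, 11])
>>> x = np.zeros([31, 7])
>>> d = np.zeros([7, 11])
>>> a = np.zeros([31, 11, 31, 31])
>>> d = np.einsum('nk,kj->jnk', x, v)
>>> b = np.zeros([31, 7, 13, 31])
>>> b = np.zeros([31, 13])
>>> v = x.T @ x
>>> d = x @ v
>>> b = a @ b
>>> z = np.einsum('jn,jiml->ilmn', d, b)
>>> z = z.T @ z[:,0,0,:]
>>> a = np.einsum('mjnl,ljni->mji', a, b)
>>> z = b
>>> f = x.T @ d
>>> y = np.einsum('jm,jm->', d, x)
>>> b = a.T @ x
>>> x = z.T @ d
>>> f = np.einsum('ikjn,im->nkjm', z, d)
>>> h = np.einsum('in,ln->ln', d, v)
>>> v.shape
(7, 7)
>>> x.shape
(13, 31, 11, 7)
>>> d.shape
(31, 7)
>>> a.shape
(31, 11, 13)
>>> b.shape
(13, 11, 7)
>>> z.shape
(31, 11, 31, 13)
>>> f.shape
(13, 11, 31, 7)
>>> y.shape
()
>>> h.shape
(7, 7)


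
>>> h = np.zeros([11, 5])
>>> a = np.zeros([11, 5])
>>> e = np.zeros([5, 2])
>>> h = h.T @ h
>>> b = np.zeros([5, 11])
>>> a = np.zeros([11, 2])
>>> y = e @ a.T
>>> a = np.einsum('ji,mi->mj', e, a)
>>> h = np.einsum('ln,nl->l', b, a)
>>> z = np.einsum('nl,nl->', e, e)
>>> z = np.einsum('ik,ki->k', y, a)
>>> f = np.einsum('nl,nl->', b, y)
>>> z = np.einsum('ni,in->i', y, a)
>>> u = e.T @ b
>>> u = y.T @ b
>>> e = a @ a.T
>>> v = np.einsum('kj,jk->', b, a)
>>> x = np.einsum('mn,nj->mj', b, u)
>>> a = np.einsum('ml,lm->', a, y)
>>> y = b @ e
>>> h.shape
(5,)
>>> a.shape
()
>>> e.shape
(11, 11)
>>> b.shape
(5, 11)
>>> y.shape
(5, 11)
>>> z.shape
(11,)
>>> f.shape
()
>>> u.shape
(11, 11)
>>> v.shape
()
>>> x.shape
(5, 11)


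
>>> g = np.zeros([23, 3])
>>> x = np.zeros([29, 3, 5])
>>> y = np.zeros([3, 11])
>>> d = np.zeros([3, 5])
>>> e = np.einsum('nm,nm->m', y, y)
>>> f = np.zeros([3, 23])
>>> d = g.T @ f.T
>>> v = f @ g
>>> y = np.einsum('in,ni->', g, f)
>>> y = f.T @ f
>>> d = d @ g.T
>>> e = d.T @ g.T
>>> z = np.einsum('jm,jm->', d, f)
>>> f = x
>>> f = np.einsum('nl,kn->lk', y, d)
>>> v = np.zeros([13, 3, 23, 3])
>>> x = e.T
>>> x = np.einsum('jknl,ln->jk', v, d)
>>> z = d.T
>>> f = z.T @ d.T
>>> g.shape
(23, 3)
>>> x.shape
(13, 3)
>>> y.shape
(23, 23)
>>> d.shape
(3, 23)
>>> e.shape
(23, 23)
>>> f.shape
(3, 3)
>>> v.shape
(13, 3, 23, 3)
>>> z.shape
(23, 3)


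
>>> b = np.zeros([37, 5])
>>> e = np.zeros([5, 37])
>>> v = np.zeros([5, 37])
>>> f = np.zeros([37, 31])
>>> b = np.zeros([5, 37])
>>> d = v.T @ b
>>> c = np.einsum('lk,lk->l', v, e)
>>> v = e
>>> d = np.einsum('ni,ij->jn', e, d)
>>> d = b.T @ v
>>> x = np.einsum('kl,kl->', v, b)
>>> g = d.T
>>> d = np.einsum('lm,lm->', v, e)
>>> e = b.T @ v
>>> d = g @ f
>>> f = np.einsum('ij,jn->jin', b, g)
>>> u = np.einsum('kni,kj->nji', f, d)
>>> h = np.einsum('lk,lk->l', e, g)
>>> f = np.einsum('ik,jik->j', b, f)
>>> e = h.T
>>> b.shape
(5, 37)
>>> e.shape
(37,)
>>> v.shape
(5, 37)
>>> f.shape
(37,)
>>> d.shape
(37, 31)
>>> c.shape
(5,)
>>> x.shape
()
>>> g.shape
(37, 37)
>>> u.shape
(5, 31, 37)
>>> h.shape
(37,)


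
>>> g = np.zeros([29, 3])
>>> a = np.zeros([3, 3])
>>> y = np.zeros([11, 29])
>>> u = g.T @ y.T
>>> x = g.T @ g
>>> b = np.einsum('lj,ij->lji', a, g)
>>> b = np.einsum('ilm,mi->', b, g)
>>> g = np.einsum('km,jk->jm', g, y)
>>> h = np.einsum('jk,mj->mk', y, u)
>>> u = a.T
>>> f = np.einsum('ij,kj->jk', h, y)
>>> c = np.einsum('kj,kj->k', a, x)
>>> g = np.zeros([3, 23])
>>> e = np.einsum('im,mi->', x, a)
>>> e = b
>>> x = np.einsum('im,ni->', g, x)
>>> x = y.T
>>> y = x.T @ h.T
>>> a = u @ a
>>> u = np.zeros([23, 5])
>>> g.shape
(3, 23)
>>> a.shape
(3, 3)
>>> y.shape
(11, 3)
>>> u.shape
(23, 5)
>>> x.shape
(29, 11)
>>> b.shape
()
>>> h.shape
(3, 29)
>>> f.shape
(29, 11)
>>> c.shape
(3,)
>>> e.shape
()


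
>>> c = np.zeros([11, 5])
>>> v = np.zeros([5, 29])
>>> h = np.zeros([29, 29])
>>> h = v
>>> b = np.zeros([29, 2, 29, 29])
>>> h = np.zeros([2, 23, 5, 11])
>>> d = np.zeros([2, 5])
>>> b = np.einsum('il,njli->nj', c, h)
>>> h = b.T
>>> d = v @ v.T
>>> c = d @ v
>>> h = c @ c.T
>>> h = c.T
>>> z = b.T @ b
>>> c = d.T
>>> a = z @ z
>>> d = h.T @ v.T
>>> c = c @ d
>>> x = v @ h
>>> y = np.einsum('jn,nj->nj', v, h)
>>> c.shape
(5, 5)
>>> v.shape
(5, 29)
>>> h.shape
(29, 5)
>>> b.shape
(2, 23)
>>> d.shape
(5, 5)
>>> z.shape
(23, 23)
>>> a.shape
(23, 23)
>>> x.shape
(5, 5)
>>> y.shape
(29, 5)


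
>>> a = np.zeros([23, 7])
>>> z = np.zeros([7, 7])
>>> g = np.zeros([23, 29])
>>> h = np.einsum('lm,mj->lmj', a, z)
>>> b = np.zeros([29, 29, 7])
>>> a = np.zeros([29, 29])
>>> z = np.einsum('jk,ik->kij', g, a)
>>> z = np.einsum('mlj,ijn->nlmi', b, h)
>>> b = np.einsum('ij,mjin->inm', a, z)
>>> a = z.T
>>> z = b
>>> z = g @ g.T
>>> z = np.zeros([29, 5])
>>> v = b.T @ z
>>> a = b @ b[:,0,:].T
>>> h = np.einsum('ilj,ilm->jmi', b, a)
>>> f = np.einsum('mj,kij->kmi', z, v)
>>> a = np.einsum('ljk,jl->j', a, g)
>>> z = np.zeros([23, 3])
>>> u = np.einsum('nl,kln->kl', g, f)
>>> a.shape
(23,)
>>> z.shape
(23, 3)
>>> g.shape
(23, 29)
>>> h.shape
(7, 29, 29)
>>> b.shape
(29, 23, 7)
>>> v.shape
(7, 23, 5)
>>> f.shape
(7, 29, 23)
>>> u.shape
(7, 29)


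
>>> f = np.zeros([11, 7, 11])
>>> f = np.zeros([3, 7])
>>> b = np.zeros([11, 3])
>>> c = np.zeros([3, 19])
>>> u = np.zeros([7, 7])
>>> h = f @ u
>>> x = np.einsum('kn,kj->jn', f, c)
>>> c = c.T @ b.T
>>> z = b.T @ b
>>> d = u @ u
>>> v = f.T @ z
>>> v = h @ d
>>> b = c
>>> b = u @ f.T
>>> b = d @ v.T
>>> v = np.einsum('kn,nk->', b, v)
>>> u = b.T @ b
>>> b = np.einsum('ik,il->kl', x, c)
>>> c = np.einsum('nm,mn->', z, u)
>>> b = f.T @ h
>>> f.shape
(3, 7)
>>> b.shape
(7, 7)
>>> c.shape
()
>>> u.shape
(3, 3)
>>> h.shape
(3, 7)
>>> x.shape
(19, 7)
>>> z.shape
(3, 3)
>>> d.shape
(7, 7)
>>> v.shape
()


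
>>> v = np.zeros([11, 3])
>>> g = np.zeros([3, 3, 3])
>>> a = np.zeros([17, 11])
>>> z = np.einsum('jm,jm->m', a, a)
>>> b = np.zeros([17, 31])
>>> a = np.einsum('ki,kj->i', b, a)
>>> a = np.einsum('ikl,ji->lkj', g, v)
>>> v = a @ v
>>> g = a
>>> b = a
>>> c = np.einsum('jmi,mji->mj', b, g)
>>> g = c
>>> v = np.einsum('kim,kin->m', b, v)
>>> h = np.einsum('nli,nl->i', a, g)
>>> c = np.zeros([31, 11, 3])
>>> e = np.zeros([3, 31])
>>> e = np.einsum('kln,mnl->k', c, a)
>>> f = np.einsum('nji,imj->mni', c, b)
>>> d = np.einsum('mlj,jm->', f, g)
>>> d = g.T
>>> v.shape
(11,)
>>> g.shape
(3, 3)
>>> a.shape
(3, 3, 11)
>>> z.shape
(11,)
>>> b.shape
(3, 3, 11)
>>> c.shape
(31, 11, 3)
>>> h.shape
(11,)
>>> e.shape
(31,)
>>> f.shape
(3, 31, 3)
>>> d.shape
(3, 3)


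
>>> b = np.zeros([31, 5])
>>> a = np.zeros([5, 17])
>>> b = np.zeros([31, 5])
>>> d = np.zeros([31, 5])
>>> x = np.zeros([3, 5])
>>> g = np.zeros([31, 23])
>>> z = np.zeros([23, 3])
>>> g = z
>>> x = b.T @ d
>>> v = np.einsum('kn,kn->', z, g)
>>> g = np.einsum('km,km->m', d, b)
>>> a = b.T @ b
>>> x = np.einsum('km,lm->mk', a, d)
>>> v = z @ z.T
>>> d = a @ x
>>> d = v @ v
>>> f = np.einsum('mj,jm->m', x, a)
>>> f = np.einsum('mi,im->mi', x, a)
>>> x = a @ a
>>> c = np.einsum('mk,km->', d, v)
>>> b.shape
(31, 5)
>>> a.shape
(5, 5)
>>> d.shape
(23, 23)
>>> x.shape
(5, 5)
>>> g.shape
(5,)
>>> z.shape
(23, 3)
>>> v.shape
(23, 23)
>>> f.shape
(5, 5)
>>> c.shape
()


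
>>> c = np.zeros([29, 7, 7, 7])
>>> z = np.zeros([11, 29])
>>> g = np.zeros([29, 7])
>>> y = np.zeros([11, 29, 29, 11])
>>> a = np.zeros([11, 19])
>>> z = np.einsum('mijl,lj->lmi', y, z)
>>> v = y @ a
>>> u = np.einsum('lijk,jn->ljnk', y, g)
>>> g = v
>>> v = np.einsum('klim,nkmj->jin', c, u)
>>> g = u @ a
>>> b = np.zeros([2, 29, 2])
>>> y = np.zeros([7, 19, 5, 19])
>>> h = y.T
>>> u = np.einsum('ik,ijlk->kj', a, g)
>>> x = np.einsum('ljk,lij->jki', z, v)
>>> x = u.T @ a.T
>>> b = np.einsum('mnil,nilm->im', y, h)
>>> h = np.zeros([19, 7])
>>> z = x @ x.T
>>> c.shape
(29, 7, 7, 7)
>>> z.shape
(29, 29)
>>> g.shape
(11, 29, 7, 19)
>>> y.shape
(7, 19, 5, 19)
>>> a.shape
(11, 19)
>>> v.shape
(11, 7, 11)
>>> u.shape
(19, 29)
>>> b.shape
(5, 7)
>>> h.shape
(19, 7)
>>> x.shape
(29, 11)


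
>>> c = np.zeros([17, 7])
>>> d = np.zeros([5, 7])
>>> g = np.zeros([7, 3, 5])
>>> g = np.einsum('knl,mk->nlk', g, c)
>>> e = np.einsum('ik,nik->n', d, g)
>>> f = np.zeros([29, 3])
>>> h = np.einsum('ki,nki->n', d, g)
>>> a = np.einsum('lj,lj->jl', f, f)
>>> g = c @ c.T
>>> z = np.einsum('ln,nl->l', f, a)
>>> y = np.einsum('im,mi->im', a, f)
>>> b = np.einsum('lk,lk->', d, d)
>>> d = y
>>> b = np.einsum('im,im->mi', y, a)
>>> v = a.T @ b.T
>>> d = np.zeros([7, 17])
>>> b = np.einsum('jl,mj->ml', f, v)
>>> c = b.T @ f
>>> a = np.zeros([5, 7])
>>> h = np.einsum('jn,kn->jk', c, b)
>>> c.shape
(3, 3)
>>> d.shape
(7, 17)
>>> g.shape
(17, 17)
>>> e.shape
(3,)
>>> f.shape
(29, 3)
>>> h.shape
(3, 29)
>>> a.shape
(5, 7)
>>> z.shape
(29,)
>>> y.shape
(3, 29)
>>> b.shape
(29, 3)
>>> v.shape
(29, 29)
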